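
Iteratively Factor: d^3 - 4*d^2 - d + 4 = (d - 4)*(d^2 - 1) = (d - 4)*(d + 1)*(d - 1)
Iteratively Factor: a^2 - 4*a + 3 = (a - 3)*(a - 1)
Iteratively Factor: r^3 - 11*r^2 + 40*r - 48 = (r - 4)*(r^2 - 7*r + 12) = (r - 4)*(r - 3)*(r - 4)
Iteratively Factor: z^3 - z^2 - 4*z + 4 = (z - 2)*(z^2 + z - 2) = (z - 2)*(z - 1)*(z + 2)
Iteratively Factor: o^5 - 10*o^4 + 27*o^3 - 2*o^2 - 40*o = (o + 1)*(o^4 - 11*o^3 + 38*o^2 - 40*o) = (o - 5)*(o + 1)*(o^3 - 6*o^2 + 8*o) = o*(o - 5)*(o + 1)*(o^2 - 6*o + 8) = o*(o - 5)*(o - 4)*(o + 1)*(o - 2)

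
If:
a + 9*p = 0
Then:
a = -9*p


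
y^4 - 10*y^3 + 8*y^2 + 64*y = y*(y - 8)*(y - 4)*(y + 2)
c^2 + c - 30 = (c - 5)*(c + 6)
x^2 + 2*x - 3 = (x - 1)*(x + 3)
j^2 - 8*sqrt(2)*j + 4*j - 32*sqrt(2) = (j + 4)*(j - 8*sqrt(2))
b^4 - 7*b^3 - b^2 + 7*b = b*(b - 7)*(b - 1)*(b + 1)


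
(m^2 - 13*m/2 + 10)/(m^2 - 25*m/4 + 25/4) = 2*(2*m^2 - 13*m + 20)/(4*m^2 - 25*m + 25)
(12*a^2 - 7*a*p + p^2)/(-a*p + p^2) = (-12*a^2 + 7*a*p - p^2)/(p*(a - p))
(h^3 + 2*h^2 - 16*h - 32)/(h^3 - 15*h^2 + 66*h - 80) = (h^3 + 2*h^2 - 16*h - 32)/(h^3 - 15*h^2 + 66*h - 80)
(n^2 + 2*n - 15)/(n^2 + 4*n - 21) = (n + 5)/(n + 7)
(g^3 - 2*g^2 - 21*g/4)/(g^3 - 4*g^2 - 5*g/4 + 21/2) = g/(g - 2)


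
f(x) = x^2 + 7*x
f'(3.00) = 13.00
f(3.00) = 30.00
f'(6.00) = 19.00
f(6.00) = 78.00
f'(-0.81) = 5.38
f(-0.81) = -5.01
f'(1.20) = 9.40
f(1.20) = 9.84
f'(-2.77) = 1.46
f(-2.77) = -11.72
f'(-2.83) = 1.34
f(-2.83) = -11.80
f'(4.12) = 15.24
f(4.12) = 45.81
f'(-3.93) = -0.86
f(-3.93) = -12.07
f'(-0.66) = 5.68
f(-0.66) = -4.18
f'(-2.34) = 2.32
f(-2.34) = -10.90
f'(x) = 2*x + 7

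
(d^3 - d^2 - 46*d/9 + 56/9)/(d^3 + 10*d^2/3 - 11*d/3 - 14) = (d - 4/3)/(d + 3)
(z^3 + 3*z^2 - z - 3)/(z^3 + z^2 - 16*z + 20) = (z^3 + 3*z^2 - z - 3)/(z^3 + z^2 - 16*z + 20)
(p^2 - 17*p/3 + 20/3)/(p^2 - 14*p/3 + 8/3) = (3*p - 5)/(3*p - 2)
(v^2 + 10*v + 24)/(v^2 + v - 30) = (v + 4)/(v - 5)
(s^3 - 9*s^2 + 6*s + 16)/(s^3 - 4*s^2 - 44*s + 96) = (s + 1)/(s + 6)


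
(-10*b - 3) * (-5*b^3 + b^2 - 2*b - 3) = 50*b^4 + 5*b^3 + 17*b^2 + 36*b + 9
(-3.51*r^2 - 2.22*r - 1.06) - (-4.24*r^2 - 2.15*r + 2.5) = 0.73*r^2 - 0.0700000000000003*r - 3.56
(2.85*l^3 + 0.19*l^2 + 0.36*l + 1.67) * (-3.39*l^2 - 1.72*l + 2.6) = -9.6615*l^5 - 5.5461*l^4 + 5.8628*l^3 - 5.7865*l^2 - 1.9364*l + 4.342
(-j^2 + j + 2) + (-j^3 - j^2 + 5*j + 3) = -j^3 - 2*j^2 + 6*j + 5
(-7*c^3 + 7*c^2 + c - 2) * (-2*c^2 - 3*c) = 14*c^5 + 7*c^4 - 23*c^3 + c^2 + 6*c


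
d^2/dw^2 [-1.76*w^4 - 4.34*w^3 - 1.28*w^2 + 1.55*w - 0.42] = -21.12*w^2 - 26.04*w - 2.56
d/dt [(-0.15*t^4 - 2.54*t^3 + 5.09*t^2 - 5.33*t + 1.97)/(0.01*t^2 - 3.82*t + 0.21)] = (-0.003*t^5 + 1.6936*t^4 + 19.2796*t^3 - 20.9907*t^2 + 2.0984*t + 6.4061)/(0.0001*t^4 - 0.0764*t^3 + 14.5966*t^2 - 1.6044*t + 0.0441)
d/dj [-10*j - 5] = -10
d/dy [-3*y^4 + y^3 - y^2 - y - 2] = -12*y^3 + 3*y^2 - 2*y - 1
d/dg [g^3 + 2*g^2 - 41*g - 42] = 3*g^2 + 4*g - 41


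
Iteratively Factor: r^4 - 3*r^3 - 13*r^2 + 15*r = (r + 3)*(r^3 - 6*r^2 + 5*r) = (r - 5)*(r + 3)*(r^2 - r) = (r - 5)*(r - 1)*(r + 3)*(r)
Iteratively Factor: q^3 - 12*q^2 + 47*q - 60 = (q - 5)*(q^2 - 7*q + 12) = (q - 5)*(q - 4)*(q - 3)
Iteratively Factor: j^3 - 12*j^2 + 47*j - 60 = (j - 4)*(j^2 - 8*j + 15) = (j - 5)*(j - 4)*(j - 3)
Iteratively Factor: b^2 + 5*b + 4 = (b + 4)*(b + 1)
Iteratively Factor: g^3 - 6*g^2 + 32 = (g - 4)*(g^2 - 2*g - 8) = (g - 4)^2*(g + 2)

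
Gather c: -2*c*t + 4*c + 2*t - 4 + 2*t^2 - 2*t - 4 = c*(4 - 2*t) + 2*t^2 - 8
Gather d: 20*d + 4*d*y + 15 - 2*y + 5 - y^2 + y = d*(4*y + 20) - y^2 - y + 20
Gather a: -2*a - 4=-2*a - 4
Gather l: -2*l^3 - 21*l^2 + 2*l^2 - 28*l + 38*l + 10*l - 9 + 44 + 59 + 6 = -2*l^3 - 19*l^2 + 20*l + 100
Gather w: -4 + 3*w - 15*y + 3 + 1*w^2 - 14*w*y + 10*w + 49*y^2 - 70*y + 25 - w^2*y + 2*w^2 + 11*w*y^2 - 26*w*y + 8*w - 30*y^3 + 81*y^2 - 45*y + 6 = w^2*(3 - y) + w*(11*y^2 - 40*y + 21) - 30*y^3 + 130*y^2 - 130*y + 30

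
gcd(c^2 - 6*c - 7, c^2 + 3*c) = 1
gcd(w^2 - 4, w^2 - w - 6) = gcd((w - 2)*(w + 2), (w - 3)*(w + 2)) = w + 2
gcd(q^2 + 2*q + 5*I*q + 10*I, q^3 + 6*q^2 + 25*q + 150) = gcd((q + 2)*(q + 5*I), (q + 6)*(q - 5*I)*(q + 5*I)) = q + 5*I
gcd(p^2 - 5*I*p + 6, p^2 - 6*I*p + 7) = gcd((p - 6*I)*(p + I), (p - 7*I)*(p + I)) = p + I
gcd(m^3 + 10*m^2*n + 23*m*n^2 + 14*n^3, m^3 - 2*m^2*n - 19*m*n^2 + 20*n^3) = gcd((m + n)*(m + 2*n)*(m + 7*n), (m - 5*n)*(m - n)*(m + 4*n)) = 1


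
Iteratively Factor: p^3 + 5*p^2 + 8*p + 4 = (p + 2)*(p^2 + 3*p + 2) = (p + 1)*(p + 2)*(p + 2)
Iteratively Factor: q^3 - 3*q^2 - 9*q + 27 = (q + 3)*(q^2 - 6*q + 9) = (q - 3)*(q + 3)*(q - 3)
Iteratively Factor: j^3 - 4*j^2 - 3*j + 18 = (j + 2)*(j^2 - 6*j + 9) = (j - 3)*(j + 2)*(j - 3)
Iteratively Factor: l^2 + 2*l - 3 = (l + 3)*(l - 1)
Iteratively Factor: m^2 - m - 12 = (m - 4)*(m + 3)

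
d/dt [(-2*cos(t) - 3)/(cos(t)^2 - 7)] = 2*(sin(t)^2 - 3*cos(t) - 8)*sin(t)/(cos(t)^2 - 7)^2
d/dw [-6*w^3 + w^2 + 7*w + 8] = -18*w^2 + 2*w + 7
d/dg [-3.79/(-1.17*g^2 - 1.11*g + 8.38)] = (-8.8686*g - 4.2069)/(1.17*g^2 + 1.11*g - 8.38)^2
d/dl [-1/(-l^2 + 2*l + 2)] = 2*(1 - l)/(-l^2 + 2*l + 2)^2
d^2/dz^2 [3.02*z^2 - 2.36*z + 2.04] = 6.04000000000000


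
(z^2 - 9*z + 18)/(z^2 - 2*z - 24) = (z - 3)/(z + 4)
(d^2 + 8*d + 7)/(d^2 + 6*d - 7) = (d + 1)/(d - 1)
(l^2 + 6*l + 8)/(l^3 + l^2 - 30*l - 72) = (l + 2)/(l^2 - 3*l - 18)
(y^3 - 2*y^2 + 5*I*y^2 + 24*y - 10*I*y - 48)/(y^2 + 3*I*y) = (y^3 + y^2*(-2 + 5*I) + 2*y*(12 - 5*I) - 48)/(y*(y + 3*I))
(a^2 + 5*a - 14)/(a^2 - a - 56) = (a - 2)/(a - 8)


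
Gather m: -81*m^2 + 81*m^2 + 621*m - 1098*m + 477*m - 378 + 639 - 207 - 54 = 0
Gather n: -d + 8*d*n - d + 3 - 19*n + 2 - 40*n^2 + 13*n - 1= -2*d - 40*n^2 + n*(8*d - 6) + 4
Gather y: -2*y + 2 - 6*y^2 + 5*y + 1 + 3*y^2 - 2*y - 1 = -3*y^2 + y + 2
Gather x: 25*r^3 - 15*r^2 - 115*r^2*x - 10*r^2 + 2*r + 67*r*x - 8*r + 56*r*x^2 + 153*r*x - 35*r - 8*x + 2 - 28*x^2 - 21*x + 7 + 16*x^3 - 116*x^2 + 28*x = 25*r^3 - 25*r^2 - 41*r + 16*x^3 + x^2*(56*r - 144) + x*(-115*r^2 + 220*r - 1) + 9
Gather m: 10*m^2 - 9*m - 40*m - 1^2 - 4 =10*m^2 - 49*m - 5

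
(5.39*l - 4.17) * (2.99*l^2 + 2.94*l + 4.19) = 16.1161*l^3 + 3.3783*l^2 + 10.3243*l - 17.4723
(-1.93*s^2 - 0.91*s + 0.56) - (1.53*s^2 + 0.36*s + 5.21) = -3.46*s^2 - 1.27*s - 4.65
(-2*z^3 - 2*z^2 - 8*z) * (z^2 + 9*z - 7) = -2*z^5 - 20*z^4 - 12*z^3 - 58*z^2 + 56*z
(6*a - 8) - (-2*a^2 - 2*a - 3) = 2*a^2 + 8*a - 5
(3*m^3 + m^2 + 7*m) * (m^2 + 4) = 3*m^5 + m^4 + 19*m^3 + 4*m^2 + 28*m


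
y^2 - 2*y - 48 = (y - 8)*(y + 6)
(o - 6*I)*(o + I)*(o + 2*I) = o^3 - 3*I*o^2 + 16*o + 12*I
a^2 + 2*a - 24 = (a - 4)*(a + 6)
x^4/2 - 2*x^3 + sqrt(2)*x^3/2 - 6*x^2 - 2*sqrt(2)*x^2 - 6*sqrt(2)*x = x*(x/2 + sqrt(2)/2)*(x - 6)*(x + 2)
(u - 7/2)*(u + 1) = u^2 - 5*u/2 - 7/2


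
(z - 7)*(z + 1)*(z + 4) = z^3 - 2*z^2 - 31*z - 28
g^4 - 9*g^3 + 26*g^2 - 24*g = g*(g - 4)*(g - 3)*(g - 2)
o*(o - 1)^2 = o^3 - 2*o^2 + o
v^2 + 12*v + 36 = (v + 6)^2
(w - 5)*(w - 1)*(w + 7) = w^3 + w^2 - 37*w + 35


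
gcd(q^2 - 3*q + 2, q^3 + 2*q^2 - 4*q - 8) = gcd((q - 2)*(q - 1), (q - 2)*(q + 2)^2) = q - 2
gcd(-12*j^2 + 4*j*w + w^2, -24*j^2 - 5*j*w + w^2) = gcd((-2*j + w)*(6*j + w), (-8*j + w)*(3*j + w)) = 1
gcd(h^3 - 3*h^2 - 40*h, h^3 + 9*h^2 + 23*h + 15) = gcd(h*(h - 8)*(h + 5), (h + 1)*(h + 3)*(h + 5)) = h + 5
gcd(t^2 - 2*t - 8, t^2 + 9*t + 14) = t + 2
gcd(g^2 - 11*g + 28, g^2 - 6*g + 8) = g - 4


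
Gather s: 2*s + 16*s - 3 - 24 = 18*s - 27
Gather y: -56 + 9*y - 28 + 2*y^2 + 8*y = 2*y^2 + 17*y - 84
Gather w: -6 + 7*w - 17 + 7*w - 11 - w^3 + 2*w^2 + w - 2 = -w^3 + 2*w^2 + 15*w - 36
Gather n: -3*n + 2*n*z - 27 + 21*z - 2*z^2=n*(2*z - 3) - 2*z^2 + 21*z - 27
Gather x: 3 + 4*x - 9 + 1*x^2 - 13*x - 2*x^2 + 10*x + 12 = -x^2 + x + 6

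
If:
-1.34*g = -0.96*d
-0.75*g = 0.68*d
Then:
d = 0.00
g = 0.00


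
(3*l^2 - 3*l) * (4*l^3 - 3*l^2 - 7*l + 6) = 12*l^5 - 21*l^4 - 12*l^3 + 39*l^2 - 18*l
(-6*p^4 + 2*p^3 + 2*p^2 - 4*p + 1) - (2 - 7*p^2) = -6*p^4 + 2*p^3 + 9*p^2 - 4*p - 1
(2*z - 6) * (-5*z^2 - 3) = -10*z^3 + 30*z^2 - 6*z + 18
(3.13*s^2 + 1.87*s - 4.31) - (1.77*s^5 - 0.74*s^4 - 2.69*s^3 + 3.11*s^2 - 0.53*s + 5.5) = -1.77*s^5 + 0.74*s^4 + 2.69*s^3 + 0.02*s^2 + 2.4*s - 9.81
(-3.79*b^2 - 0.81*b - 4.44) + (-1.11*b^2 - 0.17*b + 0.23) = -4.9*b^2 - 0.98*b - 4.21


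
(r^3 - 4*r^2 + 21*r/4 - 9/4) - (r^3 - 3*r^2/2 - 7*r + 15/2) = -5*r^2/2 + 49*r/4 - 39/4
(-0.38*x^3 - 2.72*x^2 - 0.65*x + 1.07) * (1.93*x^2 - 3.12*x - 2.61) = -0.7334*x^5 - 4.064*x^4 + 8.2237*x^3 + 11.1923*x^2 - 1.6419*x - 2.7927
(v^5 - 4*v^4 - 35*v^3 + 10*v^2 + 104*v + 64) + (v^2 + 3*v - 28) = v^5 - 4*v^4 - 35*v^3 + 11*v^2 + 107*v + 36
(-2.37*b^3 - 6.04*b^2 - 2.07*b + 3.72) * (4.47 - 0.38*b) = 0.9006*b^4 - 8.2987*b^3 - 26.2122*b^2 - 10.6665*b + 16.6284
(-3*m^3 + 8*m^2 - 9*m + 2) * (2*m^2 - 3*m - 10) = -6*m^5 + 25*m^4 - 12*m^3 - 49*m^2 + 84*m - 20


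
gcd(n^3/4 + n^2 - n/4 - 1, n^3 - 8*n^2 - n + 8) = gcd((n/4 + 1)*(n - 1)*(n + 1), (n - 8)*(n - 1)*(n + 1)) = n^2 - 1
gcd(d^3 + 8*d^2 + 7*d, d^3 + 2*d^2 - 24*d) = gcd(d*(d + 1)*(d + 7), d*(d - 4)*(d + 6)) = d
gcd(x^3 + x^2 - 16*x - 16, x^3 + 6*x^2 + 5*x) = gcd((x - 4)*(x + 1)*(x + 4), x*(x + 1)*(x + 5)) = x + 1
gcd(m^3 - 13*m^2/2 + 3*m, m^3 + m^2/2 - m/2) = m^2 - m/2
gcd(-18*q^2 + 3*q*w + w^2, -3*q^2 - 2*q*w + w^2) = 3*q - w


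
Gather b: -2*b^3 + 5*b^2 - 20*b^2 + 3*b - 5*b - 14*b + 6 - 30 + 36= -2*b^3 - 15*b^2 - 16*b + 12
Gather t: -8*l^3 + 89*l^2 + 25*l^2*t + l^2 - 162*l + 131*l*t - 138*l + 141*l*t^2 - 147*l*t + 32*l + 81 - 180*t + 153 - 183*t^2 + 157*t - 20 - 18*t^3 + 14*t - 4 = -8*l^3 + 90*l^2 - 268*l - 18*t^3 + t^2*(141*l - 183) + t*(25*l^2 - 16*l - 9) + 210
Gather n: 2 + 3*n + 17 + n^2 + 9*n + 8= n^2 + 12*n + 27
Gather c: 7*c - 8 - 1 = 7*c - 9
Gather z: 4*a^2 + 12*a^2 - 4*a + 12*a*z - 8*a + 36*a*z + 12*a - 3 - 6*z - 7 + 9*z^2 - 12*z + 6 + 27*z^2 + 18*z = 16*a^2 + 48*a*z + 36*z^2 - 4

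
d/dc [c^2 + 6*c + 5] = 2*c + 6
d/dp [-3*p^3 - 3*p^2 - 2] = 3*p*(-3*p - 2)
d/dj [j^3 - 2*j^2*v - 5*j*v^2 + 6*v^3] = 3*j^2 - 4*j*v - 5*v^2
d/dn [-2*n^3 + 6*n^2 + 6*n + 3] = -6*n^2 + 12*n + 6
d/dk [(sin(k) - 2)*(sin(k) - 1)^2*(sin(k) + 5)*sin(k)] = (5*sin(k)^4 + 4*sin(k)^3 - 45*sin(k)^2 + 46*sin(k) - 10)*cos(k)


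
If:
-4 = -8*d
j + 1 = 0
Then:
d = 1/2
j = -1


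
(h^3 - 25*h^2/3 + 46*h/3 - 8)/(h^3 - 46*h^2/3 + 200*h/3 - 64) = (h - 1)/(h - 8)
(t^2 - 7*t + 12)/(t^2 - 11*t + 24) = (t - 4)/(t - 8)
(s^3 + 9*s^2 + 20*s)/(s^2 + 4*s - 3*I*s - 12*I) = s*(s + 5)/(s - 3*I)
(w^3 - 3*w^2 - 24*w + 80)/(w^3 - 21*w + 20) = (w - 4)/(w - 1)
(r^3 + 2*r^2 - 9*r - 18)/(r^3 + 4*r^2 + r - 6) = (r - 3)/(r - 1)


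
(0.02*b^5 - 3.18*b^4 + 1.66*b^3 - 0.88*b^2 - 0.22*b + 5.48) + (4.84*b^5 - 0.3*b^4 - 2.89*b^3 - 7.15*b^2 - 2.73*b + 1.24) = 4.86*b^5 - 3.48*b^4 - 1.23*b^3 - 8.03*b^2 - 2.95*b + 6.72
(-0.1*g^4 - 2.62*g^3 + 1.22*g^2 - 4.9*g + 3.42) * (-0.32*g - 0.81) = 0.032*g^5 + 0.9194*g^4 + 1.7318*g^3 + 0.5798*g^2 + 2.8746*g - 2.7702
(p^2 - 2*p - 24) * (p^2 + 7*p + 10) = p^4 + 5*p^3 - 28*p^2 - 188*p - 240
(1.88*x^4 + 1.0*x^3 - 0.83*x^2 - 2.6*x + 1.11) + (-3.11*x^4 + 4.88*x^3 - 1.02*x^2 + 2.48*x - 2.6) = -1.23*x^4 + 5.88*x^3 - 1.85*x^2 - 0.12*x - 1.49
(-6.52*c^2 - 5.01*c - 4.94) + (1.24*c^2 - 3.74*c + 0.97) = -5.28*c^2 - 8.75*c - 3.97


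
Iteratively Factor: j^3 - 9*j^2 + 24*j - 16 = (j - 4)*(j^2 - 5*j + 4) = (j - 4)^2*(j - 1)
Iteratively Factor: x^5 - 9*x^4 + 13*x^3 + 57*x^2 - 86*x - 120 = (x - 4)*(x^4 - 5*x^3 - 7*x^2 + 29*x + 30) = (x - 4)*(x + 2)*(x^3 - 7*x^2 + 7*x + 15) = (x - 4)*(x + 1)*(x + 2)*(x^2 - 8*x + 15) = (x - 5)*(x - 4)*(x + 1)*(x + 2)*(x - 3)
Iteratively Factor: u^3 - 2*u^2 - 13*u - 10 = (u + 1)*(u^2 - 3*u - 10) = (u + 1)*(u + 2)*(u - 5)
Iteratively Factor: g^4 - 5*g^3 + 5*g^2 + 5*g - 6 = (g - 1)*(g^3 - 4*g^2 + g + 6) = (g - 3)*(g - 1)*(g^2 - g - 2) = (g - 3)*(g - 2)*(g - 1)*(g + 1)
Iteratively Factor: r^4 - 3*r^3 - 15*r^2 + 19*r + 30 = (r + 1)*(r^3 - 4*r^2 - 11*r + 30) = (r - 2)*(r + 1)*(r^2 - 2*r - 15) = (r - 2)*(r + 1)*(r + 3)*(r - 5)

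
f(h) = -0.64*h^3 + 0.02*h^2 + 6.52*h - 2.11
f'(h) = -1.92*h^2 + 0.04*h + 6.52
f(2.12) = 5.70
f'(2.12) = -2.02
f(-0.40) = -4.67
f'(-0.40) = 6.20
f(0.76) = 2.58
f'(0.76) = 5.44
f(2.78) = 2.42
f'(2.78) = -8.21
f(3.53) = -7.00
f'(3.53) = -17.26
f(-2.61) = -7.61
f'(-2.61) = -6.66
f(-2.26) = -9.36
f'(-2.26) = -3.38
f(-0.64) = -6.11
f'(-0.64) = 5.71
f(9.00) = -408.37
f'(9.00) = -148.64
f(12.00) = -1026.91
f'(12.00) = -269.48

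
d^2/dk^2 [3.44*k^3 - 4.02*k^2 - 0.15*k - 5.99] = 20.64*k - 8.04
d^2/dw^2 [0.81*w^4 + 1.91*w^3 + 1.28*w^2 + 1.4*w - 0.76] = 9.72*w^2 + 11.46*w + 2.56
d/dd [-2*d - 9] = -2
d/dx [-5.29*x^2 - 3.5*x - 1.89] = -10.58*x - 3.5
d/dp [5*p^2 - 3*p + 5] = 10*p - 3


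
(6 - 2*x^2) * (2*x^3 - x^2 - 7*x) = -4*x^5 + 2*x^4 + 26*x^3 - 6*x^2 - 42*x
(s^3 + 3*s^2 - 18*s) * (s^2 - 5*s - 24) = s^5 - 2*s^4 - 57*s^3 + 18*s^2 + 432*s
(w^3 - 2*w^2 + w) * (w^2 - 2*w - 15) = w^5 - 4*w^4 - 10*w^3 + 28*w^2 - 15*w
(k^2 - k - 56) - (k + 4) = k^2 - 2*k - 60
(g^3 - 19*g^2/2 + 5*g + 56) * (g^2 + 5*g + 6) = g^5 - 9*g^4/2 - 73*g^3/2 + 24*g^2 + 310*g + 336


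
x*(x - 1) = x^2 - x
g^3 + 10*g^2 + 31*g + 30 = (g + 2)*(g + 3)*(g + 5)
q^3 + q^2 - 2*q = q*(q - 1)*(q + 2)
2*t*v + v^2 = v*(2*t + v)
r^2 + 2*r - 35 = (r - 5)*(r + 7)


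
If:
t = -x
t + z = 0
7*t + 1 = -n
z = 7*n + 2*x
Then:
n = -1/50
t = -7/50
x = 7/50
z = 7/50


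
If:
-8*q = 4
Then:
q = -1/2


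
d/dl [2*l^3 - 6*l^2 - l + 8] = 6*l^2 - 12*l - 1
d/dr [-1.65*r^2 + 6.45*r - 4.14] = 6.45 - 3.3*r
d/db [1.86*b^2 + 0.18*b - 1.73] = 3.72*b + 0.18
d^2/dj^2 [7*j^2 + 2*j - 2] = 14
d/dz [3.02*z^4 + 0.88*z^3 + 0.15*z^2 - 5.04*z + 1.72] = 12.08*z^3 + 2.64*z^2 + 0.3*z - 5.04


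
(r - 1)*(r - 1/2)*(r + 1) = r^3 - r^2/2 - r + 1/2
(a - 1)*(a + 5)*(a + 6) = a^3 + 10*a^2 + 19*a - 30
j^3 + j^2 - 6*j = j*(j - 2)*(j + 3)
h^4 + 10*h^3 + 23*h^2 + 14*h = h*(h + 1)*(h + 2)*(h + 7)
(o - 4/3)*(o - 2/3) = o^2 - 2*o + 8/9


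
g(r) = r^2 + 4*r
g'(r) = 2*r + 4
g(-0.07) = -0.28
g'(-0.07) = 3.86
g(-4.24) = 1.02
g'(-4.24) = -4.48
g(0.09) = 0.37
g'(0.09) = 4.18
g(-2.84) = -3.29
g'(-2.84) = -1.68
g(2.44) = 15.71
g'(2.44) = 8.88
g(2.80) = 19.04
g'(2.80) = 9.60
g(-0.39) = -1.41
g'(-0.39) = 3.22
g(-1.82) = -3.97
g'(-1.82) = 0.36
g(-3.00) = -3.00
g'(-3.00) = -2.00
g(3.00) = 21.00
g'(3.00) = 10.00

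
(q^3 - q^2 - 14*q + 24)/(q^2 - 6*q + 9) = (q^2 + 2*q - 8)/(q - 3)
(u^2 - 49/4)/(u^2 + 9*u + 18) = (u^2 - 49/4)/(u^2 + 9*u + 18)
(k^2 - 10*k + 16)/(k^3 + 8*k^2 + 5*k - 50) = (k - 8)/(k^2 + 10*k + 25)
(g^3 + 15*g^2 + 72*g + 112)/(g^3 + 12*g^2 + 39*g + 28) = (g + 4)/(g + 1)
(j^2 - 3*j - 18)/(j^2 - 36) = (j + 3)/(j + 6)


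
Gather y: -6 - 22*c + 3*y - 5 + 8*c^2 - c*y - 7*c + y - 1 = 8*c^2 - 29*c + y*(4 - c) - 12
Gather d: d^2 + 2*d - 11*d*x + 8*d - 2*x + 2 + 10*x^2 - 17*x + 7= d^2 + d*(10 - 11*x) + 10*x^2 - 19*x + 9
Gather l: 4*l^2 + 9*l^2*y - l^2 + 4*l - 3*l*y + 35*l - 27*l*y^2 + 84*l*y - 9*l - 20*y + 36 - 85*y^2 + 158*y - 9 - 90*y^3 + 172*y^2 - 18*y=l^2*(9*y + 3) + l*(-27*y^2 + 81*y + 30) - 90*y^3 + 87*y^2 + 120*y + 27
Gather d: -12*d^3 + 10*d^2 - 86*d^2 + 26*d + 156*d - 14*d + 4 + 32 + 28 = -12*d^3 - 76*d^2 + 168*d + 64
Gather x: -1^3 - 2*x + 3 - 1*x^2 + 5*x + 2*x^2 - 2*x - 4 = x^2 + x - 2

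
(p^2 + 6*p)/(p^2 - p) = (p + 6)/(p - 1)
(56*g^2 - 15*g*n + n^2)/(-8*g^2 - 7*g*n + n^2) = (-7*g + n)/(g + n)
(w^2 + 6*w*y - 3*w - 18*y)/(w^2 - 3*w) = (w + 6*y)/w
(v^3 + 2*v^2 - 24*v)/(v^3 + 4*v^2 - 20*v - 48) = v/(v + 2)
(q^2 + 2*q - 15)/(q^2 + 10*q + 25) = (q - 3)/(q + 5)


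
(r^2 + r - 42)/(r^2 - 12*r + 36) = (r + 7)/(r - 6)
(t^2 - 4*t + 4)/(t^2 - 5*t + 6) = (t - 2)/(t - 3)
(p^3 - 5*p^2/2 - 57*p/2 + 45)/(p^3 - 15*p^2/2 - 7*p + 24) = (p^2 - p - 30)/(p^2 - 6*p - 16)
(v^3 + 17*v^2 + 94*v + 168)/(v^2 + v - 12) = (v^2 + 13*v + 42)/(v - 3)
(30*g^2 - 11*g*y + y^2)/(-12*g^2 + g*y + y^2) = (30*g^2 - 11*g*y + y^2)/(-12*g^2 + g*y + y^2)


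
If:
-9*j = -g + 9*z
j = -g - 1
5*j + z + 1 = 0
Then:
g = -27/35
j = -8/35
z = 1/7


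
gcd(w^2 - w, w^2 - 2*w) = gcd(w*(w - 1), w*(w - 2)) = w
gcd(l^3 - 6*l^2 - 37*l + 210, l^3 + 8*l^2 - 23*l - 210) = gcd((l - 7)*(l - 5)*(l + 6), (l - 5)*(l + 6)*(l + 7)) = l^2 + l - 30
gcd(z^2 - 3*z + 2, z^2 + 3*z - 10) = z - 2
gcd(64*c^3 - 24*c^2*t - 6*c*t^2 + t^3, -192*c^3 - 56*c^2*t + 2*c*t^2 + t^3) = -32*c^2 - 4*c*t + t^2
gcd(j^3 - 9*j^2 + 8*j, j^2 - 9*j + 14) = 1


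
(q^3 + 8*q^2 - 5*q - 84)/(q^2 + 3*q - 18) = (q^2 + 11*q + 28)/(q + 6)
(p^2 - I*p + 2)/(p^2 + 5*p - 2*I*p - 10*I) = (p + I)/(p + 5)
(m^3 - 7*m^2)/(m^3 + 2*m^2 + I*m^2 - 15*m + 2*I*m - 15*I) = m^2*(m - 7)/(m^3 + m^2*(2 + I) + m*(-15 + 2*I) - 15*I)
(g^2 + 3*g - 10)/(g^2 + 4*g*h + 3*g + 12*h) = (g^2 + 3*g - 10)/(g^2 + 4*g*h + 3*g + 12*h)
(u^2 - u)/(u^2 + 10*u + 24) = u*(u - 1)/(u^2 + 10*u + 24)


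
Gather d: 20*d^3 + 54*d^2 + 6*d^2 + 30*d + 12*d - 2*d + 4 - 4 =20*d^3 + 60*d^2 + 40*d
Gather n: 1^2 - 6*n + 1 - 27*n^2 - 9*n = -27*n^2 - 15*n + 2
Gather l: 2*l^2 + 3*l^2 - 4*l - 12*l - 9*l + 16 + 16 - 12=5*l^2 - 25*l + 20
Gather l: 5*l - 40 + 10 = 5*l - 30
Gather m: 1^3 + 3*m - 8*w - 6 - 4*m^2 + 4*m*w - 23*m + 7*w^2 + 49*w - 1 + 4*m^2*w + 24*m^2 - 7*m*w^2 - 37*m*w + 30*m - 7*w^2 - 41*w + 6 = m^2*(4*w + 20) + m*(-7*w^2 - 33*w + 10)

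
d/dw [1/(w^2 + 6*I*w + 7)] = 2*(-w - 3*I)/(w^2 + 6*I*w + 7)^2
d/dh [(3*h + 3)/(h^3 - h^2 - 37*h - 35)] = 6*(1 - h)/(h^4 - 4*h^3 - 66*h^2 + 140*h + 1225)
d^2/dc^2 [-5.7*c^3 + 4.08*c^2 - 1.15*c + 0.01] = 8.16 - 34.2*c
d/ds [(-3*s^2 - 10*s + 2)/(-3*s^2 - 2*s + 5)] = 2*(-12*s^2 - 9*s - 23)/(9*s^4 + 12*s^3 - 26*s^2 - 20*s + 25)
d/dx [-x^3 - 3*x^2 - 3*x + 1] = -3*x^2 - 6*x - 3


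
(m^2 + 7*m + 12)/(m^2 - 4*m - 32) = (m + 3)/(m - 8)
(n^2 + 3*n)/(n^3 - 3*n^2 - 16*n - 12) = n*(n + 3)/(n^3 - 3*n^2 - 16*n - 12)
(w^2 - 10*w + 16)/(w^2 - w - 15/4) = 4*(-w^2 + 10*w - 16)/(-4*w^2 + 4*w + 15)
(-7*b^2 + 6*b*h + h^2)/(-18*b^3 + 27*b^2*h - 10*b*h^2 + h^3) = (7*b + h)/(18*b^2 - 9*b*h + h^2)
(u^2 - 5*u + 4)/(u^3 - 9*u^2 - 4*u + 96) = (u - 1)/(u^2 - 5*u - 24)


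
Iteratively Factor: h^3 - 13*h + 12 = (h - 1)*(h^2 + h - 12) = (h - 3)*(h - 1)*(h + 4)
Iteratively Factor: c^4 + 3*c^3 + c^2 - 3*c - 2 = (c + 2)*(c^3 + c^2 - c - 1) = (c + 1)*(c + 2)*(c^2 - 1) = (c + 1)^2*(c + 2)*(c - 1)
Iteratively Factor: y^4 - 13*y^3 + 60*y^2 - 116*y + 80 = (y - 2)*(y^3 - 11*y^2 + 38*y - 40) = (y - 4)*(y - 2)*(y^2 - 7*y + 10) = (y - 4)*(y - 2)^2*(y - 5)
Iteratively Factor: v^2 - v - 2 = (v + 1)*(v - 2)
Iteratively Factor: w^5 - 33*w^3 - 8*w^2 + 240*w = (w - 3)*(w^4 + 3*w^3 - 24*w^2 - 80*w) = w*(w - 3)*(w^3 + 3*w^2 - 24*w - 80) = w*(w - 3)*(w + 4)*(w^2 - w - 20) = w*(w - 3)*(w + 4)^2*(w - 5)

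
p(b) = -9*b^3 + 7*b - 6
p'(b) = 7 - 27*b^2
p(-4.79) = 949.59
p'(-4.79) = -612.49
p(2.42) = -116.61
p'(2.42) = -151.12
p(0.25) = -4.39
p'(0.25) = 5.31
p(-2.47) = 112.33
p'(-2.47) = -157.72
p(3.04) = -237.57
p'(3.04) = -242.52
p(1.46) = -23.79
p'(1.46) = -50.55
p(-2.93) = 199.87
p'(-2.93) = -224.79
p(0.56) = -3.66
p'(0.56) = -1.47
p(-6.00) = 1896.00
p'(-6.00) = -965.00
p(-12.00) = 15462.00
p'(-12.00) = -3881.00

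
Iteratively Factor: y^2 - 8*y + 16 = (y - 4)*(y - 4)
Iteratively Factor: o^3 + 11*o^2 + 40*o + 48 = (o + 3)*(o^2 + 8*o + 16) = (o + 3)*(o + 4)*(o + 4)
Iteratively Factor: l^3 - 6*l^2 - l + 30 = (l - 3)*(l^2 - 3*l - 10) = (l - 3)*(l + 2)*(l - 5)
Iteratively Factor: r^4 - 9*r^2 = (r + 3)*(r^3 - 3*r^2) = r*(r + 3)*(r^2 - 3*r) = r*(r - 3)*(r + 3)*(r)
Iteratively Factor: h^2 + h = (h + 1)*(h)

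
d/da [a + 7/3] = 1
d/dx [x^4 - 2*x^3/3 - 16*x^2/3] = 2*x*(6*x^2 - 3*x - 16)/3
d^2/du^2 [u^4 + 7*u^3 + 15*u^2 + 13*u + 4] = 12*u^2 + 42*u + 30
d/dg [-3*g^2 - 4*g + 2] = -6*g - 4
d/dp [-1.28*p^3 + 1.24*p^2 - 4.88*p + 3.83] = -3.84*p^2 + 2.48*p - 4.88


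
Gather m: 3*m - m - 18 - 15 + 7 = 2*m - 26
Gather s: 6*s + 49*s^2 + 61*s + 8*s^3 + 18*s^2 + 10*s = 8*s^3 + 67*s^2 + 77*s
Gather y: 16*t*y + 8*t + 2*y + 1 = 8*t + y*(16*t + 2) + 1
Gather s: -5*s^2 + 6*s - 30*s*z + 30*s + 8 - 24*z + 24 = -5*s^2 + s*(36 - 30*z) - 24*z + 32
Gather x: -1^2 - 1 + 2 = 0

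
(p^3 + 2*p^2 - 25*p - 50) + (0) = p^3 + 2*p^2 - 25*p - 50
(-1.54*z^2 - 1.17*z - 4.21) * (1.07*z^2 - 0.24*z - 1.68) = -1.6478*z^4 - 0.8823*z^3 - 1.6367*z^2 + 2.976*z + 7.0728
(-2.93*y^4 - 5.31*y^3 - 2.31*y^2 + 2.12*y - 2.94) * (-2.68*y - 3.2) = 7.8524*y^5 + 23.6068*y^4 + 23.1828*y^3 + 1.7104*y^2 + 1.0952*y + 9.408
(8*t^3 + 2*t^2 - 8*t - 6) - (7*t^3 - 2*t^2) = t^3 + 4*t^2 - 8*t - 6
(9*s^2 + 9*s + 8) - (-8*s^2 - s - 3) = 17*s^2 + 10*s + 11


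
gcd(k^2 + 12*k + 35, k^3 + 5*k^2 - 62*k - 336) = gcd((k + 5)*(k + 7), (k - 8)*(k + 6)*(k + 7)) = k + 7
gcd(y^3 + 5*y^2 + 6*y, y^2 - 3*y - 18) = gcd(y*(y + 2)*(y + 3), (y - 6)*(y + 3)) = y + 3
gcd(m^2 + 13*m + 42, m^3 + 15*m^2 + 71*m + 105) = m + 7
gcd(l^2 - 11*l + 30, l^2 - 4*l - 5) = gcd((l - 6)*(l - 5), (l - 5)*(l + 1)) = l - 5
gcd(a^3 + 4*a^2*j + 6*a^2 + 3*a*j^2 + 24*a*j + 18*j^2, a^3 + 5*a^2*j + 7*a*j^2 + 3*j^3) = a^2 + 4*a*j + 3*j^2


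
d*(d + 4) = d^2 + 4*d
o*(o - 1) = o^2 - o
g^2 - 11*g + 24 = (g - 8)*(g - 3)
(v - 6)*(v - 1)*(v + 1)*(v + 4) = v^4 - 2*v^3 - 25*v^2 + 2*v + 24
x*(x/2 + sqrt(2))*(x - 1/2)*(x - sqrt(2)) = x^4/2 - x^3/4 + sqrt(2)*x^3/2 - 2*x^2 - sqrt(2)*x^2/4 + x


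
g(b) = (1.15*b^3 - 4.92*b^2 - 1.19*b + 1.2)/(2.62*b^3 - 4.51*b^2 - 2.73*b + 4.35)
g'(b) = (-7.86*b^2 + 9.02*b + 2.73)*(1.15*b^3 - 4.92*b^2 - 1.19*b + 1.2)/(2.62*b^3 - 4.51*b^2 - 2.73*b + 4.35)^2 + (3.45*b^2 - 9.84*b - 1.19)/(2.62*b^3 - 4.51*b^2 - 2.73*b + 4.35) = (7.7039*b^4 - 0.0434000000000054*b^3 + 13.6402*b^2 - 31.98*b - 1.9005)/(6.8644*b^6 - 23.6324*b^5 + 6.0349*b^4 + 47.4186*b^3 - 31.7841*b^2 - 23.751*b + 18.9225)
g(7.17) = 0.23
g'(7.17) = 0.04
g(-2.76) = 0.74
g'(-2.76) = 0.11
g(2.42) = -1.68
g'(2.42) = 3.69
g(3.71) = -0.19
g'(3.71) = 0.35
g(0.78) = -3.02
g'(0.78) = -30.31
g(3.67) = -0.20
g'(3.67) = 0.37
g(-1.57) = 1.07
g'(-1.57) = 0.81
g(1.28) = 5.75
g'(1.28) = 0.09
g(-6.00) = 0.59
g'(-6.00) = 0.02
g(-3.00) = 0.71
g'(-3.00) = 0.09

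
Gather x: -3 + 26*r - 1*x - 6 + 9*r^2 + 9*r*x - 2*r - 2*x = 9*r^2 + 24*r + x*(9*r - 3) - 9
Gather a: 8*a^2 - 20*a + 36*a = 8*a^2 + 16*a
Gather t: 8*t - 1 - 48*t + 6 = 5 - 40*t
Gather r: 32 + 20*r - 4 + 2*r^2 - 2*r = 2*r^2 + 18*r + 28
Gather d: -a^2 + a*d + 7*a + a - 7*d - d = -a^2 + 8*a + d*(a - 8)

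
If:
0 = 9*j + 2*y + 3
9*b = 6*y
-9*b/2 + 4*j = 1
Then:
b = -2/5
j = -1/5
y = -3/5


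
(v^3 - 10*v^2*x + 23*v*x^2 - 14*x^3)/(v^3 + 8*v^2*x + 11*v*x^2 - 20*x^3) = (v^2 - 9*v*x + 14*x^2)/(v^2 + 9*v*x + 20*x^2)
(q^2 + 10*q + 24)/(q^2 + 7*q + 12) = (q + 6)/(q + 3)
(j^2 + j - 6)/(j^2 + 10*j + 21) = (j - 2)/(j + 7)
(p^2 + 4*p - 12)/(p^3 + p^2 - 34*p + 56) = (p + 6)/(p^2 + 3*p - 28)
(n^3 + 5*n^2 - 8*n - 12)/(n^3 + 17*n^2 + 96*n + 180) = (n^2 - n - 2)/(n^2 + 11*n + 30)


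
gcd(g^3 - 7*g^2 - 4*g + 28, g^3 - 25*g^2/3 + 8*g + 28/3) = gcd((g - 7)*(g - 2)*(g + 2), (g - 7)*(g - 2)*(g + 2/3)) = g^2 - 9*g + 14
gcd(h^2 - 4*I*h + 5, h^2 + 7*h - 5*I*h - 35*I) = h - 5*I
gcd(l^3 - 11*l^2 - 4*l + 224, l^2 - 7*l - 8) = l - 8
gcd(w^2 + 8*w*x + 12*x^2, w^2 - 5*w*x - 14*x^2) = w + 2*x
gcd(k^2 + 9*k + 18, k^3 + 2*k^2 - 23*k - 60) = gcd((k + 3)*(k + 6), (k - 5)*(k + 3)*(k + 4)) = k + 3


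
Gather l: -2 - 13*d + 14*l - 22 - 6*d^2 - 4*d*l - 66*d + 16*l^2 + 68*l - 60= -6*d^2 - 79*d + 16*l^2 + l*(82 - 4*d) - 84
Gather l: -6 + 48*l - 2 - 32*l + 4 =16*l - 4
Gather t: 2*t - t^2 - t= -t^2 + t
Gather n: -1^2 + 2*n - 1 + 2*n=4*n - 2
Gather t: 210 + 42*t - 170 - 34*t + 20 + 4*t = 12*t + 60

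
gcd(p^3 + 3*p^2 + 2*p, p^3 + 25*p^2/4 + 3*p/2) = p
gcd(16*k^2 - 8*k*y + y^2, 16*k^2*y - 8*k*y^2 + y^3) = 16*k^2 - 8*k*y + y^2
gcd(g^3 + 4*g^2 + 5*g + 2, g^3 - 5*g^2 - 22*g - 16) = g^2 + 3*g + 2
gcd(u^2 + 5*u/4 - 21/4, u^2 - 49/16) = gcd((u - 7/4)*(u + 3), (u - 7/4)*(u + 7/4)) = u - 7/4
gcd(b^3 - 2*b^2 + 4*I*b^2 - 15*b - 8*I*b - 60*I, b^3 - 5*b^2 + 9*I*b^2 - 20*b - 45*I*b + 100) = b^2 + b*(-5 + 4*I) - 20*I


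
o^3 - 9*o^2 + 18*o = o*(o - 6)*(o - 3)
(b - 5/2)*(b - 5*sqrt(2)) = b^2 - 5*sqrt(2)*b - 5*b/2 + 25*sqrt(2)/2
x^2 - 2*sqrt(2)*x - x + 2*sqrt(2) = (x - 1)*(x - 2*sqrt(2))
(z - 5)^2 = z^2 - 10*z + 25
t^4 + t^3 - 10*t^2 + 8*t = t*(t - 2)*(t - 1)*(t + 4)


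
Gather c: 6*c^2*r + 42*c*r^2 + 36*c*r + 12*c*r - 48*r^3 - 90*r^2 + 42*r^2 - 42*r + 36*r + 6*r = 6*c^2*r + c*(42*r^2 + 48*r) - 48*r^3 - 48*r^2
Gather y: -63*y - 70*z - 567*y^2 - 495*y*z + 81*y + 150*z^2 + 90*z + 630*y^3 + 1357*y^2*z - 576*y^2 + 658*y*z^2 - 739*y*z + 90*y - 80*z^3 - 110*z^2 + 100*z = 630*y^3 + y^2*(1357*z - 1143) + y*(658*z^2 - 1234*z + 108) - 80*z^3 + 40*z^2 + 120*z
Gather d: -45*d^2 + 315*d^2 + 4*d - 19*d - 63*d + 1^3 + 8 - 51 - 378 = 270*d^2 - 78*d - 420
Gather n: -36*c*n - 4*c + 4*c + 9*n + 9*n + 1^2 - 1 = n*(18 - 36*c)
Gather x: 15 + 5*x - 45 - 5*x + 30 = 0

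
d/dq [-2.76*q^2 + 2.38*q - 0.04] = 2.38 - 5.52*q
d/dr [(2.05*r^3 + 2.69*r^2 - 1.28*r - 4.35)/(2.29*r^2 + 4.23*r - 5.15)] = (4.6945*r^4 + 17.343*r^3 - 17.3626*r^2 - 7.784*r + 24.9925)/(5.2441*r^4 + 19.3734*r^3 - 5.6941*r^2 - 43.569*r + 26.5225)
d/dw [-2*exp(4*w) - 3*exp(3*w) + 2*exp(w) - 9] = (-8*exp(3*w) - 9*exp(2*w) + 2)*exp(w)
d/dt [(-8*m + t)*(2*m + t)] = -6*m + 2*t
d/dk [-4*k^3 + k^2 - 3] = 2*k*(1 - 6*k)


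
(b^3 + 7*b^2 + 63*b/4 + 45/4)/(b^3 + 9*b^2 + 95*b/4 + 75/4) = (b + 3)/(b + 5)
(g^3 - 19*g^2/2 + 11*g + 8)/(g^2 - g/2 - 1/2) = (g^2 - 10*g + 16)/(g - 1)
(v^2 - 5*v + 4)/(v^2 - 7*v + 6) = (v - 4)/(v - 6)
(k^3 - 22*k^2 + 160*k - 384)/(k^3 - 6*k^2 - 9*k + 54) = (k^2 - 16*k + 64)/(k^2 - 9)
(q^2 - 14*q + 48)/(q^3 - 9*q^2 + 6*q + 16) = (q - 6)/(q^2 - q - 2)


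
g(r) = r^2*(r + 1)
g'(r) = r^2 + 2*r*(r + 1) = r*(3*r + 2)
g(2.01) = 12.16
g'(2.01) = 16.14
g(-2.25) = -6.33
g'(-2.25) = 10.69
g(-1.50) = -1.12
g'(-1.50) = 3.75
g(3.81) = 69.82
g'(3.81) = 51.17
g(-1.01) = -0.01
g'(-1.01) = 1.04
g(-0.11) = 0.01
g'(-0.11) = -0.18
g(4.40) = 104.54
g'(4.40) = 66.88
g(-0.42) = 0.10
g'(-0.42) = -0.31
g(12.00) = 1872.00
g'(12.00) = 456.00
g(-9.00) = -648.00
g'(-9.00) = 225.00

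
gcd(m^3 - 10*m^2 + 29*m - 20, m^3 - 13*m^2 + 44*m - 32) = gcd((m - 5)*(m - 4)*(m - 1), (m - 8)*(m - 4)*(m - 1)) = m^2 - 5*m + 4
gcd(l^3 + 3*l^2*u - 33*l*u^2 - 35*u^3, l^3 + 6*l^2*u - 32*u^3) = 1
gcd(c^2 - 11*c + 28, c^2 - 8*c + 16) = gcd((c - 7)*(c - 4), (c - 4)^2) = c - 4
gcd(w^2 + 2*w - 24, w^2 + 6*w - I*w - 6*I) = w + 6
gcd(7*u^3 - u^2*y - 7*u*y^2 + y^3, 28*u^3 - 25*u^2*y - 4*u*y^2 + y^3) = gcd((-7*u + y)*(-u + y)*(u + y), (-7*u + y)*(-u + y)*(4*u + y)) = 7*u^2 - 8*u*y + y^2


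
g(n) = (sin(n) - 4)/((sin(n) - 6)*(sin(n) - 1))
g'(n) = -(sin(n) - 4)*cos(n)/((sin(n) - 6)*(sin(n) - 1)^2) + cos(n)/((sin(n) - 6)*(sin(n) - 1)) - (sin(n) - 4)*cos(n)/((sin(n) - 6)^2*(sin(n) - 1))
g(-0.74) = -0.42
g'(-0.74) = -0.16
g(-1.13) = -0.37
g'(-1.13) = -0.07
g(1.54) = -1265.45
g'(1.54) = -82170.23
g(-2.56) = -0.45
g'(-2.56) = 0.22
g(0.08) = -0.72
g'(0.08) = -0.72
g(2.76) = -1.03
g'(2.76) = 1.43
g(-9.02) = -0.49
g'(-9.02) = 0.29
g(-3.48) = -0.97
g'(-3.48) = 1.28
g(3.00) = -0.77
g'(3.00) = 0.82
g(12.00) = -0.45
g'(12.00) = -0.22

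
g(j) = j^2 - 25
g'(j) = 2*j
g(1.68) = -22.18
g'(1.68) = 3.36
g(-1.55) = -22.60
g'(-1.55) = -3.10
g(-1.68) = -22.18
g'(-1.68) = -3.36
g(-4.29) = -6.60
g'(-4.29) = -8.58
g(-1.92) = -21.31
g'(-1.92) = -3.84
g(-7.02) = 24.28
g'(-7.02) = -14.04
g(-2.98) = -16.12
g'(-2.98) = -5.96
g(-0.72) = -24.48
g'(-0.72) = -1.44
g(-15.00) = 200.00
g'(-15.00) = -30.00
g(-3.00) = -16.00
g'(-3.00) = -6.00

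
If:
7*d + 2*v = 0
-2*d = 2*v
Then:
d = 0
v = 0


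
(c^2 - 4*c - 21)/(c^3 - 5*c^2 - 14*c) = (c + 3)/(c*(c + 2))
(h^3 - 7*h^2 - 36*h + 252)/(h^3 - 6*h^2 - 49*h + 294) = (h + 6)/(h + 7)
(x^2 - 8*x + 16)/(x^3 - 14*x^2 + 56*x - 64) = (x - 4)/(x^2 - 10*x + 16)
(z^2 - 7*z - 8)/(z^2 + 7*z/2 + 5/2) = 2*(z - 8)/(2*z + 5)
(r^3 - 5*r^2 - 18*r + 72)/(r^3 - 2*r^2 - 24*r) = (r - 3)/r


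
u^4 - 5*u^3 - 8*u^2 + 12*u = u*(u - 6)*(u - 1)*(u + 2)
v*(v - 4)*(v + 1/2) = v^3 - 7*v^2/2 - 2*v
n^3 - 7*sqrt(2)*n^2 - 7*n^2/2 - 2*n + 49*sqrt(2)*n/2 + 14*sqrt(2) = (n - 4)*(n + 1/2)*(n - 7*sqrt(2))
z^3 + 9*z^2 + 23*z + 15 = (z + 1)*(z + 3)*(z + 5)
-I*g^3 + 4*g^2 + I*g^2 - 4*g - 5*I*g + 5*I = (g - I)*(g + 5*I)*(-I*g + I)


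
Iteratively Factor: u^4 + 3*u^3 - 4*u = (u)*(u^3 + 3*u^2 - 4) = u*(u - 1)*(u^2 + 4*u + 4) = u*(u - 1)*(u + 2)*(u + 2)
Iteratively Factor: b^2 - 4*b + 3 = (b - 1)*(b - 3)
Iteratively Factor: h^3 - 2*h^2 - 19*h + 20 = (h - 5)*(h^2 + 3*h - 4) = (h - 5)*(h + 4)*(h - 1)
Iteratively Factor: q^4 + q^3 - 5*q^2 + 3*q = (q + 3)*(q^3 - 2*q^2 + q) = (q - 1)*(q + 3)*(q^2 - q) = q*(q - 1)*(q + 3)*(q - 1)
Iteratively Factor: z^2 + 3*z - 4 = (z + 4)*(z - 1)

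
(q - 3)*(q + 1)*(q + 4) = q^3 + 2*q^2 - 11*q - 12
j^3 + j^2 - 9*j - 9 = (j - 3)*(j + 1)*(j + 3)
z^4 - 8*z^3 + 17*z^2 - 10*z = z*(z - 5)*(z - 2)*(z - 1)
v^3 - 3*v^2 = v^2*(v - 3)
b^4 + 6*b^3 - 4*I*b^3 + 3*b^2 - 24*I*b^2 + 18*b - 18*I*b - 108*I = (b + 6)*(b - 3*I)^2*(b + 2*I)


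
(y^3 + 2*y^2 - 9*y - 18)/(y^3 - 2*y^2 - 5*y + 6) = (y + 3)/(y - 1)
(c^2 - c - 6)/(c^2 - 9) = (c + 2)/(c + 3)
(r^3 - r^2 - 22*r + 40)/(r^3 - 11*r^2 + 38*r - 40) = (r + 5)/(r - 5)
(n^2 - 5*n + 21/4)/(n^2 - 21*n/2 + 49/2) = (n - 3/2)/(n - 7)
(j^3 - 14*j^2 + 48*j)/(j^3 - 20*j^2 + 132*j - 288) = j/(j - 6)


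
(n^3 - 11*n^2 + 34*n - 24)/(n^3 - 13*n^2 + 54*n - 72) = (n - 1)/(n - 3)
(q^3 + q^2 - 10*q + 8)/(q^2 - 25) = (q^3 + q^2 - 10*q + 8)/(q^2 - 25)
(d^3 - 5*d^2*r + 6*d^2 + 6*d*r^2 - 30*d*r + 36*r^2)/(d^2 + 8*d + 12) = (d^2 - 5*d*r + 6*r^2)/(d + 2)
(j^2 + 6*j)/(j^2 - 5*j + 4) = j*(j + 6)/(j^2 - 5*j + 4)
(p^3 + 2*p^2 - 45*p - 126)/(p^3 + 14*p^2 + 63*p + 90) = (p - 7)/(p + 5)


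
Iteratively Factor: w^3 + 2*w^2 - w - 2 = (w + 1)*(w^2 + w - 2) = (w - 1)*(w + 1)*(w + 2)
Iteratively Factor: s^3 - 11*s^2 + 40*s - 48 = (s - 4)*(s^2 - 7*s + 12) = (s - 4)*(s - 3)*(s - 4)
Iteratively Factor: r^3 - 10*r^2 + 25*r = (r - 5)*(r^2 - 5*r) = r*(r - 5)*(r - 5)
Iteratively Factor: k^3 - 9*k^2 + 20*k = (k - 5)*(k^2 - 4*k) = k*(k - 5)*(k - 4)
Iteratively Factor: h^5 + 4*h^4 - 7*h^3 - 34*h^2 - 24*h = (h + 2)*(h^4 + 2*h^3 - 11*h^2 - 12*h) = (h + 1)*(h + 2)*(h^3 + h^2 - 12*h) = (h + 1)*(h + 2)*(h + 4)*(h^2 - 3*h) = (h - 3)*(h + 1)*(h + 2)*(h + 4)*(h)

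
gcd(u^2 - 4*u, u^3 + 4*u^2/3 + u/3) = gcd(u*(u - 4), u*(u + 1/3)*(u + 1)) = u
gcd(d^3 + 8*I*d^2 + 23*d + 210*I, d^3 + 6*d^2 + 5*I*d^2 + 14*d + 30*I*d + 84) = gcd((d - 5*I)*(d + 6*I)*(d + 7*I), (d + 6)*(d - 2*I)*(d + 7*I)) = d + 7*I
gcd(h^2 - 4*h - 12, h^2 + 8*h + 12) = h + 2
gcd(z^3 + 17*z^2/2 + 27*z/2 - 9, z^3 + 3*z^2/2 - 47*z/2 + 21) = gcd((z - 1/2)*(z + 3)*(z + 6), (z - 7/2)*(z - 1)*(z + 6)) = z + 6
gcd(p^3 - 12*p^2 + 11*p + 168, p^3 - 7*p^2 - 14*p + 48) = p^2 - 5*p - 24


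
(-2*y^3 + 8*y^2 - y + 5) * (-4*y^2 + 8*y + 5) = 8*y^5 - 48*y^4 + 58*y^3 + 12*y^2 + 35*y + 25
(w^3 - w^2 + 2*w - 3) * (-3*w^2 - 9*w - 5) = -3*w^5 - 6*w^4 - 2*w^3 - 4*w^2 + 17*w + 15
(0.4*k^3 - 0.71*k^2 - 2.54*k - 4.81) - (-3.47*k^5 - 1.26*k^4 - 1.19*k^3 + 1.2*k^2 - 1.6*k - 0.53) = 3.47*k^5 + 1.26*k^4 + 1.59*k^3 - 1.91*k^2 - 0.94*k - 4.28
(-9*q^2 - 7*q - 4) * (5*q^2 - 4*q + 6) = -45*q^4 + q^3 - 46*q^2 - 26*q - 24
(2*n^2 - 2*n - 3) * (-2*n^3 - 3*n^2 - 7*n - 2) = -4*n^5 - 2*n^4 - 2*n^3 + 19*n^2 + 25*n + 6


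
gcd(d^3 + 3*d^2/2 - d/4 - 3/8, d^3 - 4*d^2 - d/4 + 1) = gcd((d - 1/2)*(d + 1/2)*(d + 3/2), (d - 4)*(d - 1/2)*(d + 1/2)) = d^2 - 1/4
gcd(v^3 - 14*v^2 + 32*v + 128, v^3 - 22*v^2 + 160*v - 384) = v^2 - 16*v + 64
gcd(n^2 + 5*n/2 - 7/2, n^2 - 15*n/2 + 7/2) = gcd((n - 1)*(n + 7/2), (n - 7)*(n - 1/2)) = 1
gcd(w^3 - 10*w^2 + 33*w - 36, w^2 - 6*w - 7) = 1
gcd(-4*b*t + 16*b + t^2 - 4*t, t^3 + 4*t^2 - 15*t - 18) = 1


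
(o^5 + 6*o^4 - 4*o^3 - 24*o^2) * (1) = o^5 + 6*o^4 - 4*o^3 - 24*o^2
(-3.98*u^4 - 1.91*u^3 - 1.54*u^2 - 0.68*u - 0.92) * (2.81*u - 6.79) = -11.1838*u^5 + 21.6571*u^4 + 8.6415*u^3 + 8.5458*u^2 + 2.032*u + 6.2468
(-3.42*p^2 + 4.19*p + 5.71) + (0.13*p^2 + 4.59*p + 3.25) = -3.29*p^2 + 8.78*p + 8.96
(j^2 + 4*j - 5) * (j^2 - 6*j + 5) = j^4 - 2*j^3 - 24*j^2 + 50*j - 25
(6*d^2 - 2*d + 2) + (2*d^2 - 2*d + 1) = 8*d^2 - 4*d + 3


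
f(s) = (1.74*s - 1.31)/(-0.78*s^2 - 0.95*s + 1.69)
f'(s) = (1.56*s + 0.95)*(1.74*s - 1.31)/(-0.78*s^2 - 0.95*s + 1.69)^2 + 1.74/(-0.78*s^2 - 0.95*s + 1.69) = (1.3572*s^2 - 2.0436*s + 1.6961)/(0.6084*s^4 + 1.482*s^3 - 1.7339*s^2 - 3.211*s + 2.8561)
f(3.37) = -0.44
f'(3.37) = 0.10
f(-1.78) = -4.84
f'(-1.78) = 11.64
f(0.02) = -0.76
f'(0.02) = 0.59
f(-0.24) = -0.92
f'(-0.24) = 0.65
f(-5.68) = 0.62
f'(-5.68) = 0.17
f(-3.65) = 1.46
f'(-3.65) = 0.99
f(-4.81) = 0.82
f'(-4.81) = 0.31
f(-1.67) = -3.83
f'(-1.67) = 7.33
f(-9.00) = 0.32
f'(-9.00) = 0.05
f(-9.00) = 0.32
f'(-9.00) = 0.05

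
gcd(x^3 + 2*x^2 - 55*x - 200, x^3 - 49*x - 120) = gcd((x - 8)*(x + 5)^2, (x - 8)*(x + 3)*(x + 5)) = x^2 - 3*x - 40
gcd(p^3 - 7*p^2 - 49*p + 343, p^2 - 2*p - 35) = p - 7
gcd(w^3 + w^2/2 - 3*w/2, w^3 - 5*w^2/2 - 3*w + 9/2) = w^2 + w/2 - 3/2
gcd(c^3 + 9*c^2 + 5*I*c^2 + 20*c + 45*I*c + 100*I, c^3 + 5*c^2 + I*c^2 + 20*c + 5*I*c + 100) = c^2 + c*(5 + 5*I) + 25*I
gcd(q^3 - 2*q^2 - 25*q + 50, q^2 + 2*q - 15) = q + 5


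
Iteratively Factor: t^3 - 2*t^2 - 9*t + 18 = (t - 3)*(t^2 + t - 6) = (t - 3)*(t + 3)*(t - 2)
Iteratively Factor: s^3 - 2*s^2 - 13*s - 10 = (s + 2)*(s^2 - 4*s - 5) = (s + 1)*(s + 2)*(s - 5)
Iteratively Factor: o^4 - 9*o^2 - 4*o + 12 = (o + 2)*(o^3 - 2*o^2 - 5*o + 6) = (o + 2)^2*(o^2 - 4*o + 3) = (o - 1)*(o + 2)^2*(o - 3)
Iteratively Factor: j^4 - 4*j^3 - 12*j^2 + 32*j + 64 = (j - 4)*(j^3 - 12*j - 16) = (j - 4)*(j + 2)*(j^2 - 2*j - 8) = (j - 4)*(j + 2)^2*(j - 4)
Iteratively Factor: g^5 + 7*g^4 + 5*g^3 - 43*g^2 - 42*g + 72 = (g + 3)*(g^4 + 4*g^3 - 7*g^2 - 22*g + 24) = (g - 1)*(g + 3)*(g^3 + 5*g^2 - 2*g - 24) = (g - 1)*(g + 3)*(g + 4)*(g^2 + g - 6) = (g - 2)*(g - 1)*(g + 3)*(g + 4)*(g + 3)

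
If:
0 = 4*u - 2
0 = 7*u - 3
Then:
No Solution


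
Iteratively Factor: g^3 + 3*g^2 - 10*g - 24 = (g - 3)*(g^2 + 6*g + 8) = (g - 3)*(g + 2)*(g + 4)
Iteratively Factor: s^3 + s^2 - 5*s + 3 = (s - 1)*(s^2 + 2*s - 3) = (s - 1)^2*(s + 3)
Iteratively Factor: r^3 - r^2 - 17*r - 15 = (r + 3)*(r^2 - 4*r - 5) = (r + 1)*(r + 3)*(r - 5)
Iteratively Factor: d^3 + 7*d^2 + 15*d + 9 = (d + 3)*(d^2 + 4*d + 3) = (d + 1)*(d + 3)*(d + 3)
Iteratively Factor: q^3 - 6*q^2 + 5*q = (q)*(q^2 - 6*q + 5) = q*(q - 1)*(q - 5)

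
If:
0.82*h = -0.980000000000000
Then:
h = -1.20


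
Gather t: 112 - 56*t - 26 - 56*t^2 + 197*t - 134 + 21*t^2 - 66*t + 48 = -35*t^2 + 75*t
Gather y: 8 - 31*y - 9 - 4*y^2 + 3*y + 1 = -4*y^2 - 28*y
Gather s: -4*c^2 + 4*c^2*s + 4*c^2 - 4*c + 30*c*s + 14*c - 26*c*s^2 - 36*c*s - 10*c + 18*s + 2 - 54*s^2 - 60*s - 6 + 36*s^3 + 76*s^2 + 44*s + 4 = 36*s^3 + s^2*(22 - 26*c) + s*(4*c^2 - 6*c + 2)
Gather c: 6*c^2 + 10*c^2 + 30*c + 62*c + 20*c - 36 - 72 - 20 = 16*c^2 + 112*c - 128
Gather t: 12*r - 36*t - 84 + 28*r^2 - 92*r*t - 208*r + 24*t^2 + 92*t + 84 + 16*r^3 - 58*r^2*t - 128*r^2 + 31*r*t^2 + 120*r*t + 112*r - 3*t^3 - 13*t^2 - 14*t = 16*r^3 - 100*r^2 - 84*r - 3*t^3 + t^2*(31*r + 11) + t*(-58*r^2 + 28*r + 42)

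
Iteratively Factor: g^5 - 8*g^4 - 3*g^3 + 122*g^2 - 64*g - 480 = (g - 4)*(g^4 - 4*g^3 - 19*g^2 + 46*g + 120) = (g - 4)^2*(g^3 - 19*g - 30) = (g - 4)^2*(g + 2)*(g^2 - 2*g - 15) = (g - 4)^2*(g + 2)*(g + 3)*(g - 5)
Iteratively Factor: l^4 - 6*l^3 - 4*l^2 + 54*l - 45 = (l - 3)*(l^3 - 3*l^2 - 13*l + 15) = (l - 3)*(l - 1)*(l^2 - 2*l - 15) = (l - 5)*(l - 3)*(l - 1)*(l + 3)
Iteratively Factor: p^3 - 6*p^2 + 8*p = (p)*(p^2 - 6*p + 8) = p*(p - 2)*(p - 4)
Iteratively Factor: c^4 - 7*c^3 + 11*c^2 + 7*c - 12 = (c - 1)*(c^3 - 6*c^2 + 5*c + 12) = (c - 1)*(c + 1)*(c^2 - 7*c + 12) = (c - 4)*(c - 1)*(c + 1)*(c - 3)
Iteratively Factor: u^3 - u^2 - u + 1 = (u - 1)*(u^2 - 1) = (u - 1)^2*(u + 1)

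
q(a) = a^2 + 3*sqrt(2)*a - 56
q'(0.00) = 4.24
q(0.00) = -56.00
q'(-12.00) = -19.76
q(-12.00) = 37.09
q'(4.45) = 13.14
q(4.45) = -17.32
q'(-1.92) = 0.40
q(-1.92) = -60.46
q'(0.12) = 4.48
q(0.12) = -55.48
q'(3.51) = 11.26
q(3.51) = -28.79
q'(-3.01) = -1.78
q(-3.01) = -59.71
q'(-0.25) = 3.74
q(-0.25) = -57.00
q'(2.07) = 8.38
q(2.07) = -42.93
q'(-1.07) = 2.10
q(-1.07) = -59.39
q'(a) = 2*a + 3*sqrt(2)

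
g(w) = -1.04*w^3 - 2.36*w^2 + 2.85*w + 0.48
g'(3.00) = -39.39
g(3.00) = -40.29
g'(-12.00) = -389.79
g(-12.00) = 1423.56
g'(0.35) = 0.82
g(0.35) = 1.14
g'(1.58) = -12.40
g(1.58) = -5.01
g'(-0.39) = 4.22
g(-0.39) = -0.93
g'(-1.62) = 2.31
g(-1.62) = -5.91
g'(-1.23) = 3.94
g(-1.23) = -4.66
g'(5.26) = -108.30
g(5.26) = -201.18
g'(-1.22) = 3.96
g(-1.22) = -4.62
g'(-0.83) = 4.62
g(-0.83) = -2.92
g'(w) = -3.12*w^2 - 4.72*w + 2.85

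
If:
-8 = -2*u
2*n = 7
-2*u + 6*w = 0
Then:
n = 7/2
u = 4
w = 4/3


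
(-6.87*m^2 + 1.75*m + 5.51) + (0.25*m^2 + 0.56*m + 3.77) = -6.62*m^2 + 2.31*m + 9.28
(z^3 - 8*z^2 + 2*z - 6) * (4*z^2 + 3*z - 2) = 4*z^5 - 29*z^4 - 18*z^3 - 2*z^2 - 22*z + 12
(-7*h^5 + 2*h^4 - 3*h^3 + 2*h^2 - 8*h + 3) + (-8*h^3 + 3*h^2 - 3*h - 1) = -7*h^5 + 2*h^4 - 11*h^3 + 5*h^2 - 11*h + 2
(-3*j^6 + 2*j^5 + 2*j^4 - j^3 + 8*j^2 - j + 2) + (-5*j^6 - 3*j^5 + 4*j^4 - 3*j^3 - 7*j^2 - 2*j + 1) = -8*j^6 - j^5 + 6*j^4 - 4*j^3 + j^2 - 3*j + 3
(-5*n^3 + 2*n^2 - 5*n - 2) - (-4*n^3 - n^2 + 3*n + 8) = -n^3 + 3*n^2 - 8*n - 10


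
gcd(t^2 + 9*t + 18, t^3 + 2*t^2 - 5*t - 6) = t + 3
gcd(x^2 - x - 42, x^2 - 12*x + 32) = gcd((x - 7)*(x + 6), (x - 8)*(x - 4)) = 1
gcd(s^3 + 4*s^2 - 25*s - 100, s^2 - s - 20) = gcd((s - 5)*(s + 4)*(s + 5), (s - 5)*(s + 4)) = s^2 - s - 20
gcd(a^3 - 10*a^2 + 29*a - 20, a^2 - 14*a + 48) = 1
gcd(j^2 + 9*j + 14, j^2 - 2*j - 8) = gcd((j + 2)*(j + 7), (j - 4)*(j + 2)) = j + 2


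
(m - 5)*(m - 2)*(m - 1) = m^3 - 8*m^2 + 17*m - 10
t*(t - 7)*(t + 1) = t^3 - 6*t^2 - 7*t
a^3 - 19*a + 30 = (a - 3)*(a - 2)*(a + 5)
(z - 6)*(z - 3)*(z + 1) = z^3 - 8*z^2 + 9*z + 18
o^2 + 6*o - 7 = (o - 1)*(o + 7)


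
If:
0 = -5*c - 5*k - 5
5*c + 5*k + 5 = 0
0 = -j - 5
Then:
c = -k - 1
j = -5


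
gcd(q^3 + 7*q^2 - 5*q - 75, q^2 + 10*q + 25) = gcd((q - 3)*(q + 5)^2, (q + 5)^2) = q^2 + 10*q + 25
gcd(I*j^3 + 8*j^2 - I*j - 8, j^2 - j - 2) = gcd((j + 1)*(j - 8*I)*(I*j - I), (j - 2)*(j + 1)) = j + 1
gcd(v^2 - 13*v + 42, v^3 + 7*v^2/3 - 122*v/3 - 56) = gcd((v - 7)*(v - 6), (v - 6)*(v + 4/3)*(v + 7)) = v - 6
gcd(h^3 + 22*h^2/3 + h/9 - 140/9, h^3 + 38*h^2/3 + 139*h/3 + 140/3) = h^2 + 26*h/3 + 35/3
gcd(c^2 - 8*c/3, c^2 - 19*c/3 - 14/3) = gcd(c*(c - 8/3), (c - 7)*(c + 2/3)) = 1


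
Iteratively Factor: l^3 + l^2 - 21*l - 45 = (l + 3)*(l^2 - 2*l - 15) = (l + 3)^2*(l - 5)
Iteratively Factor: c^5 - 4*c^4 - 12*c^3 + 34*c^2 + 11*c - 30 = (c + 1)*(c^4 - 5*c^3 - 7*c^2 + 41*c - 30) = (c - 5)*(c + 1)*(c^3 - 7*c + 6) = (c - 5)*(c - 2)*(c + 1)*(c^2 + 2*c - 3) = (c - 5)*(c - 2)*(c + 1)*(c + 3)*(c - 1)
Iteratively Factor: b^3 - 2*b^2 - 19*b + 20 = (b - 1)*(b^2 - b - 20) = (b - 5)*(b - 1)*(b + 4)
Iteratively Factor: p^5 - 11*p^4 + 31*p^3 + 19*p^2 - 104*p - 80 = (p + 1)*(p^4 - 12*p^3 + 43*p^2 - 24*p - 80) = (p - 4)*(p + 1)*(p^3 - 8*p^2 + 11*p + 20) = (p - 4)^2*(p + 1)*(p^2 - 4*p - 5) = (p - 5)*(p - 4)^2*(p + 1)*(p + 1)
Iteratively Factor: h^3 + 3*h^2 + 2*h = (h)*(h^2 + 3*h + 2) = h*(h + 2)*(h + 1)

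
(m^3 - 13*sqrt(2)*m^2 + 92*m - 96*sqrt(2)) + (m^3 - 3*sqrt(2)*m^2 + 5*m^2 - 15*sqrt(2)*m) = 2*m^3 - 16*sqrt(2)*m^2 + 5*m^2 - 15*sqrt(2)*m + 92*m - 96*sqrt(2)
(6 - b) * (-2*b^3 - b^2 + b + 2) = 2*b^4 - 11*b^3 - 7*b^2 + 4*b + 12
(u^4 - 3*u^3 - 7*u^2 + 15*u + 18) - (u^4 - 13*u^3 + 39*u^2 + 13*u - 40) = 10*u^3 - 46*u^2 + 2*u + 58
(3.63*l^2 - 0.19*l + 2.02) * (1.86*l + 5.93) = 6.7518*l^3 + 21.1725*l^2 + 2.6305*l + 11.9786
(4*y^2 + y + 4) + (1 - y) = 4*y^2 + 5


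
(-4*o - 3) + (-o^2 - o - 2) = -o^2 - 5*o - 5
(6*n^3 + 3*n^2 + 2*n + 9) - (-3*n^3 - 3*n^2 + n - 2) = 9*n^3 + 6*n^2 + n + 11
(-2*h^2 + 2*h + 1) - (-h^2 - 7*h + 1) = -h^2 + 9*h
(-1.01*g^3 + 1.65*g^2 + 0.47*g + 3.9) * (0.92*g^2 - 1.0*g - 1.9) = -0.9292*g^5 + 2.528*g^4 + 0.7014*g^3 - 0.0169999999999997*g^2 - 4.793*g - 7.41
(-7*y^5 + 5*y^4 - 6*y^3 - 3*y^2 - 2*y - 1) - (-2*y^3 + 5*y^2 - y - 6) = -7*y^5 + 5*y^4 - 4*y^3 - 8*y^2 - y + 5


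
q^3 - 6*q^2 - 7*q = q*(q - 7)*(q + 1)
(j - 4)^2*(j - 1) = j^3 - 9*j^2 + 24*j - 16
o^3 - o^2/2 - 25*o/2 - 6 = (o - 4)*(o + 1/2)*(o + 3)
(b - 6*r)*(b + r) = b^2 - 5*b*r - 6*r^2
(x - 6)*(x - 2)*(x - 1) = x^3 - 9*x^2 + 20*x - 12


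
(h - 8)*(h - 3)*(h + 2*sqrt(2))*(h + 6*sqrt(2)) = h^4 - 11*h^3 + 8*sqrt(2)*h^3 - 88*sqrt(2)*h^2 + 48*h^2 - 264*h + 192*sqrt(2)*h + 576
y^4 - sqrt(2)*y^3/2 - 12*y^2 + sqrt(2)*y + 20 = (y - 5*sqrt(2)/2)*(y - sqrt(2))*(y + sqrt(2))*(y + 2*sqrt(2))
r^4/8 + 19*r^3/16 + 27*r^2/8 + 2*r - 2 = (r/4 + 1)*(r/2 + 1)*(r - 1/2)*(r + 4)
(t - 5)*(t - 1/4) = t^2 - 21*t/4 + 5/4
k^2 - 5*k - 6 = (k - 6)*(k + 1)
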